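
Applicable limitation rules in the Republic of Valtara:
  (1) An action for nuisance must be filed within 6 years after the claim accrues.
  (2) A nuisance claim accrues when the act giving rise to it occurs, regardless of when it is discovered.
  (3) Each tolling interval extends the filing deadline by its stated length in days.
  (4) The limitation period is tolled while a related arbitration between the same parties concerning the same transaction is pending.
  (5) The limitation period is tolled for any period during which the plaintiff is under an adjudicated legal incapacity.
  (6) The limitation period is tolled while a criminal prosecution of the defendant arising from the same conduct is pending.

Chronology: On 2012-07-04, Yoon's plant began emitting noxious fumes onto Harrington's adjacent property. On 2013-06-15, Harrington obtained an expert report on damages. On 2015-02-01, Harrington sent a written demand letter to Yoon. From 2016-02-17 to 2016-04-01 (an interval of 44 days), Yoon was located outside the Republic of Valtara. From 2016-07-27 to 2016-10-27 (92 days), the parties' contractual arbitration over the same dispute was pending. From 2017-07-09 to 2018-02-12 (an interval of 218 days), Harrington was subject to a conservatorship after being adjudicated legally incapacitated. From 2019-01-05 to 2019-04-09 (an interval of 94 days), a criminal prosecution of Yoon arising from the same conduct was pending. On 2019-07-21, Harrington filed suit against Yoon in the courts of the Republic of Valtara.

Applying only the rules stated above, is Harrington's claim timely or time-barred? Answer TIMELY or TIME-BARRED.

TIMELY

The claim accrued on 2012-07-04, the date of the act.
Adding the 6 years base period to 2012-07-04 gives a deadline of 2018-07-04, before any tolling.
Because the pending related arbitration ran from 2016-07-27 to 2016-10-27, the deadline is extended by 92 days to 2018-10-04.
The period was tolled for 218 days by the plaintiff's legal incapacity (2017-07-09 to 2018-02-12), pushing the deadline to 2019-05-10.
The period was tolled for 94 days by the pending criminal prosecution (2019-01-05 to 2019-04-09), pushing the deadline to 2019-08-12.
Although the defendant's absence ran from 2016-02-17 to 2016-04-01, the stated rules do not make that a tolling event, so it is disregarded.
The other events in the timeline have no effect on the limitation period under the stated rules.
Filing on 2019-07-21 beat the 2019-08-12 deadline — the action is timely.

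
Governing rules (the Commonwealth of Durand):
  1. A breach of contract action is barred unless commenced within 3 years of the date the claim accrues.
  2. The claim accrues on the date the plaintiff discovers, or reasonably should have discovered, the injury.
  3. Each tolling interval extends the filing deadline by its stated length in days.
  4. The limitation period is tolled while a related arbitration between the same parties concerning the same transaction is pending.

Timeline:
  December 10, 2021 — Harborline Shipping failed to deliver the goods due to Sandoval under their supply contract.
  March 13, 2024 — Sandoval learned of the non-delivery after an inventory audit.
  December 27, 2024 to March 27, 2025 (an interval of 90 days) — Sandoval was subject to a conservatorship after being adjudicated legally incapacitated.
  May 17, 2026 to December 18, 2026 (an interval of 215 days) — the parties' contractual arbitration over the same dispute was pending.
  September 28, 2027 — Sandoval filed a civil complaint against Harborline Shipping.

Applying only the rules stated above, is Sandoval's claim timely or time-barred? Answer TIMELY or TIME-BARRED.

Under the discovery rule, the claim accrued on March 13, 2024, when Sandoval discovered the injury — not on the December 10, 2021 date of the underlying act.
The untolled deadline — 3 years after March 13, 2024 — is March 13, 2027.
The pending related arbitration from May 17, 2026 to December 18, 2026 tolled the period for 215 days, extending the deadline to October 14, 2027.
No stated provision tolls the period for the plaintiff's incapacity, so the interval from December 27, 2024 to March 27, 2025 has no effect on the deadline.
Filing on September 28, 2027 beat the October 14, 2027 deadline — the action is timely.

TIMELY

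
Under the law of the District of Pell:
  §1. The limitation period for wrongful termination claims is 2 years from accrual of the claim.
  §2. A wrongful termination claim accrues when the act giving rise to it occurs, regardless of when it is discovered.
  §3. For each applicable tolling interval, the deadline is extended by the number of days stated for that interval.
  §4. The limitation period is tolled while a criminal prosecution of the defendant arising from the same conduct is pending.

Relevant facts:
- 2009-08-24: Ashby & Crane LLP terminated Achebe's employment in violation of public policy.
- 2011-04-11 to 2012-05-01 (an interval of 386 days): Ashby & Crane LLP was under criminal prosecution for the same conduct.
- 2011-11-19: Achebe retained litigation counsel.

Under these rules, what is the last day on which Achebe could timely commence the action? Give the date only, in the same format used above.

The limitation period began to run on 2009-08-24.
The untolled deadline — 2 years after 2009-08-24 — is 2011-08-24.
The period was tolled for 386 days by the pending criminal prosecution (2011-04-11 to 2012-05-01), pushing the deadline to 2012-09-13.
Nothing else in the chronology tolls or restarts the period.

2012-09-13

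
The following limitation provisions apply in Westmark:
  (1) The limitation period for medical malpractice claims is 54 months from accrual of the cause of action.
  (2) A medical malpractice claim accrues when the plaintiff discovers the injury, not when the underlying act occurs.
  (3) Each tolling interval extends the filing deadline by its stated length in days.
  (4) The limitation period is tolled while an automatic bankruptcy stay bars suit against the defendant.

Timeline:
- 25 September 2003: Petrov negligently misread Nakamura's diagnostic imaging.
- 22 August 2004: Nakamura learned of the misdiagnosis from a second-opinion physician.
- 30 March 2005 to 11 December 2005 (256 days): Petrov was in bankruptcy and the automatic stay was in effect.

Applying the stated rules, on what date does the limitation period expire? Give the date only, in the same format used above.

5 November 2009

The claim did not accrue until Nakamura discovered the injury on 22 August 2004; the 25 September 2003 act date does not start the clock under the stated rule.
The untolled deadline — 54 months after 22 August 2004 — is 22 February 2009.
The period was tolled for 256 days by the automatic bankruptcy stay (30 March 2005 to 11 December 2005), pushing the deadline to 5 November 2009.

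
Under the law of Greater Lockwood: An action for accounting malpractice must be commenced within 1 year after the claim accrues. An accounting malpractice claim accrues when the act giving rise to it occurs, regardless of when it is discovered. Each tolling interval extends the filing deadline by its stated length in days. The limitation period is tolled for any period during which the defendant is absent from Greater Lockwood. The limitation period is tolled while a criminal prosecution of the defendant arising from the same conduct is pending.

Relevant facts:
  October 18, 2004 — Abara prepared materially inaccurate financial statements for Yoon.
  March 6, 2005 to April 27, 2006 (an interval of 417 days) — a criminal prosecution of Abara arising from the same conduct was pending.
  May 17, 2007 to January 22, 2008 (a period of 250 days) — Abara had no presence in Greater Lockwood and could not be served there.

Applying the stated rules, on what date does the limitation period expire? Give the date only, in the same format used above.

The claim accrued on October 18, 2004, the date of the act.
Adding the 1 year base period to October 18, 2004 gives a deadline of October 18, 2005, before any tolling.
The pending criminal prosecution from March 6, 2005 to April 27, 2006 tolled the period for 417 days, extending the deadline to December 9, 2006.
By the time the defendant's absence from the jurisdiction began on May 17, 2007, the limitation period had already expired on December 9, 2006; that interval cannot revive it.

December 9, 2006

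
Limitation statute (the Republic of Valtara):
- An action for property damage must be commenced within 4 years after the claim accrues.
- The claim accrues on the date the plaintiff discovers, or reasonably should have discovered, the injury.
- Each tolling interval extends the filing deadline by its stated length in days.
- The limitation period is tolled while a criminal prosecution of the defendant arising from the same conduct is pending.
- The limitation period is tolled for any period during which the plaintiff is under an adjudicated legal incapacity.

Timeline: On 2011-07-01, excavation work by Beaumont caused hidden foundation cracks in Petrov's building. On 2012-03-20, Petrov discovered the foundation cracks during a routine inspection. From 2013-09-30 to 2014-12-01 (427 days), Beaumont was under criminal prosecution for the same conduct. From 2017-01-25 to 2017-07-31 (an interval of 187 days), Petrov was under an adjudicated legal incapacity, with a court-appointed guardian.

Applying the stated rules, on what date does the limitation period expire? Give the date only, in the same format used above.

Accrual is tied to discovery, so the period began on 2012-03-20 rather than on 2011-07-01 when the act occurred.
4 years from 2012-03-20 is 2016-03-20.
The period was tolled for 427 days by the pending criminal prosecution (2013-09-30 to 2014-12-01), pushing the deadline to 2017-05-21.
The plaintiff's legal incapacity from 2017-01-25 to 2017-07-31 tolled the period for 187 days, extending the deadline to 2017-11-24.

2017-11-24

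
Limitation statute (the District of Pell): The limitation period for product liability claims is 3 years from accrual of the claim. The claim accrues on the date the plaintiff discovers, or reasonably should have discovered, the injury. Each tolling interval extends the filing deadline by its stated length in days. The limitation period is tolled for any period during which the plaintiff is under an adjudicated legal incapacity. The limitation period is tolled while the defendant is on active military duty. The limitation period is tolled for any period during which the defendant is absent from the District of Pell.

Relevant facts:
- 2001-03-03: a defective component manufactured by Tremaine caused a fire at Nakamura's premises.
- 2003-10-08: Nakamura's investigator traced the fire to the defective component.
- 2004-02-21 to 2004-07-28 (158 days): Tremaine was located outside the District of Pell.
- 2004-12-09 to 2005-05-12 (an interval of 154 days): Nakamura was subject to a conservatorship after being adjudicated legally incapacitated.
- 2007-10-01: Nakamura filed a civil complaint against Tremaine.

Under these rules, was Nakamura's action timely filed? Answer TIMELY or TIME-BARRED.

Accrual is tied to discovery, so the period began on 2003-10-08 rather than on 2001-03-03 when the act occurred.
The untolled deadline — 3 years after 2003-10-08 — is 2006-10-08.
The defendant's absence from the jurisdiction from 2004-02-21 to 2004-07-28 tolled the period for 158 days, extending the deadline to 2007-03-15.
The plaintiff's legal incapacity from 2004-12-09 to 2005-05-12 tolled the period for 154 days, extending the deadline to 2007-08-16.
Nakamura filed on 2007-10-01, after the 2007-08-16 deadline, so the action is time-barred.

TIME-BARRED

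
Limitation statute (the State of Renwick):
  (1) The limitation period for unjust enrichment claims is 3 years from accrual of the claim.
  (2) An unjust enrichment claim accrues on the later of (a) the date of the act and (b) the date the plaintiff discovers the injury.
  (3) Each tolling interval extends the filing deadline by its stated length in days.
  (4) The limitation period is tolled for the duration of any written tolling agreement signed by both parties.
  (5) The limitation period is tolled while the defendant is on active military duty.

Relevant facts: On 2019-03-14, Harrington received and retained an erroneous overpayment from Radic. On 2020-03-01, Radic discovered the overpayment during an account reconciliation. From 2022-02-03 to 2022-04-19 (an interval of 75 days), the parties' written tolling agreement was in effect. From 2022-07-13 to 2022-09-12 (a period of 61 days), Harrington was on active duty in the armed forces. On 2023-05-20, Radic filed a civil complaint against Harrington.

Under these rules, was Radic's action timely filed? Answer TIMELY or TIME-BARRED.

Taking the later of the act (2019-03-14) and discovery (2020-03-01), the claim accrued on 2020-03-01.
Adding the 3 years base period to 2020-03-01 gives a deadline of 2023-03-01, before any tolling.
The period was tolled for 75 days by the written tolling agreement (2022-02-03 to 2022-04-19), pushing the deadline to 2023-05-15.
The period was tolled for 61 days by the defendant's active military service (2022-07-13 to 2022-09-12), pushing the deadline to 2023-07-15.
Filing on 2023-05-20 beat the 2023-07-15 deadline — the action is timely.

TIMELY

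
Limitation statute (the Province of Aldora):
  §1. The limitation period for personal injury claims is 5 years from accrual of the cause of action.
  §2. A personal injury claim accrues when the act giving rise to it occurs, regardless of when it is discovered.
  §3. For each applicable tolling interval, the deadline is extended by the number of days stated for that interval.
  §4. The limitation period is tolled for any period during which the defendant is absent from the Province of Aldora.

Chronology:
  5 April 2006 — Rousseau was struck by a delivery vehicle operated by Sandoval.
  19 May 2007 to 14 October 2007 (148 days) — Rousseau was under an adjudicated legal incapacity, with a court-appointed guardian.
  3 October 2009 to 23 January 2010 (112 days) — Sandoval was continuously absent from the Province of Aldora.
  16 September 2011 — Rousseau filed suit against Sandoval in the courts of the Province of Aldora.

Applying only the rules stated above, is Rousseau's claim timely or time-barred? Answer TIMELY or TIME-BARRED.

The claim accrued on 5 April 2006, when the wrongful act occurred.
The untolled deadline — 5 years after 5 April 2006 — is 5 April 2011.
Because the defendant's absence from the jurisdiction ran from 3 October 2009 to 23 January 2010, the deadline is extended by 112 days to 26 July 2011.
Although the plaintiff's incapacity ran from 19 May 2007 to 14 October 2007, the stated rules do not make that a tolling event, so it is disregarded.
The 16 September 2011 filing falls after the 26 July 2011 deadline; the claim is time-barred.

TIME-BARRED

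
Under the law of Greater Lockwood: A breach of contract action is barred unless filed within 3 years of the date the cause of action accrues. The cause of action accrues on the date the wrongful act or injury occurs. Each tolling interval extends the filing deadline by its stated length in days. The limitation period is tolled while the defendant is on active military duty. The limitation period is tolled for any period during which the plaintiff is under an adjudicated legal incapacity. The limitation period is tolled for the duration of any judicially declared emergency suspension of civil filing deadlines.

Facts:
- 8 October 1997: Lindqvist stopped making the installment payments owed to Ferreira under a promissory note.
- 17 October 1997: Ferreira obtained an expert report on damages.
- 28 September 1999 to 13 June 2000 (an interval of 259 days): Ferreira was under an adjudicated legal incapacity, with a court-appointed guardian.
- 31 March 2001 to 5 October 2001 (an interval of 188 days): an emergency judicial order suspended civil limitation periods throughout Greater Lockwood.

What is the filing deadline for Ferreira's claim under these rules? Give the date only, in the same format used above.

29 December 2001

The claim accrued on 8 October 1997, when the wrongful act occurred.
3 years from 8 October 1997 is 8 October 2000.
The period was tolled for 259 days by the plaintiff's legal incapacity (28 September 1999 to 13 June 2000), pushing the deadline to 24 June 2001.
Because the emergency suspension of filing deadlines ran from 31 March 2001 to 5 October 2001, the deadline is extended by 188 days to 29 December 2001.
None of the other events listed affects the running of the period under the stated rules.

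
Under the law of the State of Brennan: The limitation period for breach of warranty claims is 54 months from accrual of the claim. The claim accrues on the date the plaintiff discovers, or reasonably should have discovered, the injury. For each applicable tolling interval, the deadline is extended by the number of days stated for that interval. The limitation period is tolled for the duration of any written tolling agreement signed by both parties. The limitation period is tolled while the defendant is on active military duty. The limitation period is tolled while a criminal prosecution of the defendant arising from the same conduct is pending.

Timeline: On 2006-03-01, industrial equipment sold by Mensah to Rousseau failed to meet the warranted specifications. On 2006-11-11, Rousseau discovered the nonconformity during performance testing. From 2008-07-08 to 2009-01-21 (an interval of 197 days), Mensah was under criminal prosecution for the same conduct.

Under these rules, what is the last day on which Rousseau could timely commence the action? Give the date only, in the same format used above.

Accrual is tied to discovery, so the period began on 2006-11-11 rather than on 2006-03-01 when the act occurred.
The untolled deadline — 54 months after 2006-11-11 — is 2011-05-11.
Because the pending criminal prosecution ran from 2008-07-08 to 2009-01-21, the deadline is extended by 197 days to 2011-11-24.

2011-11-24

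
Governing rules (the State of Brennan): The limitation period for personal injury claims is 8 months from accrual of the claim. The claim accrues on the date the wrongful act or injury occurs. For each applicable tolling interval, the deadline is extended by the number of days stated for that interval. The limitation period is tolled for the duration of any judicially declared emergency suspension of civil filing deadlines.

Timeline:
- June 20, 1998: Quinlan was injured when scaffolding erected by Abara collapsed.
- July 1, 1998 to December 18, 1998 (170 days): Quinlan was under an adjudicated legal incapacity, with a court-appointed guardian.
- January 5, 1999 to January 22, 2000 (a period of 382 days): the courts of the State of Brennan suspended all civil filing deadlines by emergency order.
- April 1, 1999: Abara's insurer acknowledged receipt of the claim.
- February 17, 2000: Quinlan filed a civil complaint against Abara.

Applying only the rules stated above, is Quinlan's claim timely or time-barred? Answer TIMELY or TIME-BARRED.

The claim accrued on June 20, 1998, when the wrongful act occurred.
The untolled deadline — 8 months after June 20, 1998 — is February 20, 1999.
The period was tolled for 382 days by the emergency suspension of filing deadlines (January 5, 1999 to January 22, 2000), pushing the deadline to March 8, 2000.
The plaintiff's legal incapacity from July 1, 1998 to December 18, 1998 does not toll the period, because no stated rule makes the plaintiff's incapacity a tolling event.
The other events in the timeline have no effect on the limitation period under the stated rules.
Filing on February 17, 2000 beat the March 8, 2000 deadline — the action is timely.

TIMELY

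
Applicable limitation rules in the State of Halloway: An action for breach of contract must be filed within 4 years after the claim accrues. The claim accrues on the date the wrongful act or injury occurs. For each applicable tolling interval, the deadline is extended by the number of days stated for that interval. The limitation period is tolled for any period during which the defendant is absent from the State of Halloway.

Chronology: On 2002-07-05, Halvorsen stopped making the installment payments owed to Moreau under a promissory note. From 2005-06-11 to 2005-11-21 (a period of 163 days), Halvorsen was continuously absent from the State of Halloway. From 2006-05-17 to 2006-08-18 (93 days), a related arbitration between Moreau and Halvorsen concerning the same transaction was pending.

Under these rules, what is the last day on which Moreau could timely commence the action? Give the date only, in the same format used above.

2006-12-15

The claim accrued on 2002-07-05, the date of the act.
Adding the 4 years base period to 2002-07-05 gives a deadline of 2006-07-05, before any tolling.
Because the defendant's absence from the jurisdiction ran from 2005-06-11 to 2005-11-21, the deadline is extended by 163 days to 2006-12-15.
The pending related arbitration from 2006-05-17 to 2006-08-18 does not toll the period, because no stated rule makes a pending arbitration a tolling event.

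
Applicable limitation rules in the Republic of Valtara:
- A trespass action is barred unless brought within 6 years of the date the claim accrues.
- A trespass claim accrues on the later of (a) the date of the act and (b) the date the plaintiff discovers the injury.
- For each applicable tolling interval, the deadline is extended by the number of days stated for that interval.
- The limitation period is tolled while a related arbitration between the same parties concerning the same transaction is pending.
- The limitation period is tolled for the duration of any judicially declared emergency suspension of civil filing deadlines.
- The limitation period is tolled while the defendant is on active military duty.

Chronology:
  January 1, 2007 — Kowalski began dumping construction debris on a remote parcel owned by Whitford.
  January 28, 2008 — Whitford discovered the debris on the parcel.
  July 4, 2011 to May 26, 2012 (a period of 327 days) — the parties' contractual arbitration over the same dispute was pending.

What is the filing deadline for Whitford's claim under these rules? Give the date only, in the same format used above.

December 21, 2014

Taking the later of the act (January 1, 2007) and discovery (January 28, 2008), the claim accrued on January 28, 2008.
Adding the 6 years base period to January 28, 2008 gives a deadline of January 28, 2014, before any tolling.
Because the pending related arbitration ran from July 4, 2011 to May 26, 2012, the deadline is extended by 327 days to December 21, 2014.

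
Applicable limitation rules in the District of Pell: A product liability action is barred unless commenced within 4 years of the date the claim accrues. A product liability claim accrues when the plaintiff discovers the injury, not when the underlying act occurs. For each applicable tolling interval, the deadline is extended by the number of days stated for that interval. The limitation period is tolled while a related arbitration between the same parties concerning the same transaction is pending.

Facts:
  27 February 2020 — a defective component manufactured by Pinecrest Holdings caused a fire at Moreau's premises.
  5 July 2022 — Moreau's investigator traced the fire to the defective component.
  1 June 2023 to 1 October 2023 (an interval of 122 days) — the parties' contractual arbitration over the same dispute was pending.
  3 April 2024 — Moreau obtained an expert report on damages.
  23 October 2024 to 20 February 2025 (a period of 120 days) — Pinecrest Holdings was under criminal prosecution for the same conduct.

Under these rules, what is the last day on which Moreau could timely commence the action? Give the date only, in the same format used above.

Accrual is tied to discovery, so the period began on 5 July 2022 rather than on 27 February 2020 when the act occurred.
Adding the 4 years base period to 5 July 2022 gives a deadline of 5 July 2026, before any tolling.
Because the pending related arbitration ran from 1 June 2023 to 1 October 2023, the deadline is extended by 122 days to 4 November 2026.
No stated provision tolls the period for a criminal prosecution, so the interval from 23 October 2024 to 20 February 2025 has no effect on the deadline.
None of the other events listed affects the running of the period under the stated rules.

4 November 2026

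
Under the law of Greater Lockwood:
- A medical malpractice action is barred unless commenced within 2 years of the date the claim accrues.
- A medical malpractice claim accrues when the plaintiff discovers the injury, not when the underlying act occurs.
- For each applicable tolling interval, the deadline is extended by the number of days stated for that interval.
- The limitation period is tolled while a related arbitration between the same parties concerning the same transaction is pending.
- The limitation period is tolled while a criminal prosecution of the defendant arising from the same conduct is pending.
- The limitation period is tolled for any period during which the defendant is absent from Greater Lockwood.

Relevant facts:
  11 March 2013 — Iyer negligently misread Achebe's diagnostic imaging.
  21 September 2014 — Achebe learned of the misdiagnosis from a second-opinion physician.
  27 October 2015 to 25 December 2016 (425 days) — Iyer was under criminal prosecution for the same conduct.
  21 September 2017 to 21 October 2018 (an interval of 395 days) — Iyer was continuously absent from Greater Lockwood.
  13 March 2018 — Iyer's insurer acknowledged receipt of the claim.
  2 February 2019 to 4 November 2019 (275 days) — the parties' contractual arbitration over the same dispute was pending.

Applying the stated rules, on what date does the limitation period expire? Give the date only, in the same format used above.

Under the discovery rule, the claim accrued on 21 September 2014, when Achebe discovered the injury — not on the 11 March 2013 date of the underlying act.
Adding the 2 years base period to 21 September 2014 gives a deadline of 21 September 2016, before any tolling.
The period was tolled for 425 days by the pending criminal prosecution (27 October 2015 to 25 December 2016), pushing the deadline to 20 November 2017.
Because the defendant's absence from the jurisdiction ran from 21 September 2017 to 21 October 2018, the deadline is extended by 395 days to 20 December 2018.
By the time the pending related arbitration began on 2 February 2019, the limitation period had already expired on 20 December 2018; that interval cannot revive it.
None of the other events listed affects the running of the period under the stated rules.

20 December 2018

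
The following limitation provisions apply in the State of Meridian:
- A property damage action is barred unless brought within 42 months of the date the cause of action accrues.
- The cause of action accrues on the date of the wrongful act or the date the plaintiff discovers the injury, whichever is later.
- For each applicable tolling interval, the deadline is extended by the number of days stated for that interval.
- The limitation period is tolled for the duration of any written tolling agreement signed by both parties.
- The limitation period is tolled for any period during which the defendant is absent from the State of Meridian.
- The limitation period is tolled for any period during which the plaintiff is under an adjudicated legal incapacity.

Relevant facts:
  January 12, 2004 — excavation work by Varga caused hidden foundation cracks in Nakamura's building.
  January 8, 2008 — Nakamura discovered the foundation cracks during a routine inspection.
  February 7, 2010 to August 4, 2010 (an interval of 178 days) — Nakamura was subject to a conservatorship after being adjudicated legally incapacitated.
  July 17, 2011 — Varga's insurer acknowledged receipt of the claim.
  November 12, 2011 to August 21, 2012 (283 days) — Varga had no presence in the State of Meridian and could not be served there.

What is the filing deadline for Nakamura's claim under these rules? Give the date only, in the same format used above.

Taking the later of the act (January 12, 2004) and discovery (January 8, 2008), the claim accrued on January 8, 2008.
Adding the 42 months base period to January 8, 2008 gives a deadline of July 8, 2011, before any tolling.
The plaintiff's legal incapacity from February 7, 2010 to August 4, 2010 tolled the period for 178 days, extending the deadline to January 2, 2012.
The period was tolled for 283 days by the defendant's absence from the jurisdiction (November 12, 2011 to August 21, 2012), pushing the deadline to October 11, 2012.
None of the other events listed affects the running of the period under the stated rules.

October 11, 2012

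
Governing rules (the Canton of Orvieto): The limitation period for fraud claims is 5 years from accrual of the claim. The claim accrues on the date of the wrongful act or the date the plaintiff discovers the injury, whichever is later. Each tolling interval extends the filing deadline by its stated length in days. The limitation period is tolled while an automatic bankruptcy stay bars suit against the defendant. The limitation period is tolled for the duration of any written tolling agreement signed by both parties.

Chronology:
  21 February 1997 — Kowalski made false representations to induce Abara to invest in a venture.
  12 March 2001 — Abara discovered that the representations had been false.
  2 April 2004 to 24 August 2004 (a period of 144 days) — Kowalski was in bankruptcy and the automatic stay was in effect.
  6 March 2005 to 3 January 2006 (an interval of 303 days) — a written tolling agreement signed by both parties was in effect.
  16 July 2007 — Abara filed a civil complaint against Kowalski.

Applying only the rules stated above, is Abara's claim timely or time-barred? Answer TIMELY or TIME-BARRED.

TIME-BARRED

Taking the later of the act (21 February 1997) and discovery (12 March 2001), the claim accrued on 12 March 2001.
5 years from 12 March 2001 is 12 March 2006.
The period was tolled for 144 days by the automatic bankruptcy stay (2 April 2004 to 24 August 2004), pushing the deadline to 3 August 2006.
The period was tolled for 303 days by the written tolling agreement (6 March 2005 to 3 January 2006), pushing the deadline to 2 June 2007.
Filing on 16 July 2007 missed the 2 June 2007 deadline — the action is time-barred.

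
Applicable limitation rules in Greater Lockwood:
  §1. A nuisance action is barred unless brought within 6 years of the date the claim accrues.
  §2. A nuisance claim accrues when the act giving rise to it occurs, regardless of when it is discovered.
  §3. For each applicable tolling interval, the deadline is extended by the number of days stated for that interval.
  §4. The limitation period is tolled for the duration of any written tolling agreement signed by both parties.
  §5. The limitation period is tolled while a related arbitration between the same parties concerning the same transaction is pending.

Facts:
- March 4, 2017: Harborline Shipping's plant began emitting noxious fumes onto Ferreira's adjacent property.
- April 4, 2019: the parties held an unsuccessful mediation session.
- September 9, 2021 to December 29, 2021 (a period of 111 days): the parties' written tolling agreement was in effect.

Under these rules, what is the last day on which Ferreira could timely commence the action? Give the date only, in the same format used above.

The claim accrued on March 4, 2017, when the wrongful act occurred.
The untolled deadline — 6 years after March 4, 2017 — is March 4, 2023.
Because the written tolling agreement ran from September 9, 2021 to December 29, 2021, the deadline is extended by 111 days to June 23, 2023.
Nothing else in the chronology tolls or restarts the period.

June 23, 2023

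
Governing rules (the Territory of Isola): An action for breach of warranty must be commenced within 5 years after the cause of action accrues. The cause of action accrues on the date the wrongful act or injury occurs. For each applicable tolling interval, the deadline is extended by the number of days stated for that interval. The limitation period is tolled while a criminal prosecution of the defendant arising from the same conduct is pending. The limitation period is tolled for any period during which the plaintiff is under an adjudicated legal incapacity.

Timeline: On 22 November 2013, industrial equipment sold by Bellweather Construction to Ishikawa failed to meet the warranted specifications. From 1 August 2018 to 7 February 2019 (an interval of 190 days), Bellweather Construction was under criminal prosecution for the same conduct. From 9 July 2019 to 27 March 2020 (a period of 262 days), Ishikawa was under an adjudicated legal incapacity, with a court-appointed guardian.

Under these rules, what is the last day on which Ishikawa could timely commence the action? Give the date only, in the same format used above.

The limitation period began to run on 22 November 2013.
The untolled deadline — 5 years after 22 November 2013 — is 22 November 2018.
The pending criminal prosecution from 1 August 2018 to 7 February 2019 tolled the period for 190 days, extending the deadline to 31 May 2019.
The plaintiff's legal incapacity from 9 July 2019 to 27 March 2020 began after the period had already run on 31 May 2019, so it has no tolling effect.

31 May 2019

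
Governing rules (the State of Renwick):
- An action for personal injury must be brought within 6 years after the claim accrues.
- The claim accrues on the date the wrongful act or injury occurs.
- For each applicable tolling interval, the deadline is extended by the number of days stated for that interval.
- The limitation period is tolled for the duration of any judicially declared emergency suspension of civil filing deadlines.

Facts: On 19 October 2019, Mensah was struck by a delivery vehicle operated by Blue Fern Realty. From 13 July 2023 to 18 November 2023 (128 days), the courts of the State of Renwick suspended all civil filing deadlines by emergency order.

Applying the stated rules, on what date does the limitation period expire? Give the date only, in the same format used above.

The limitation period began to run on 19 October 2019.
6 years from 19 October 2019 is 19 October 2025.
The period was tolled for 128 days by the emergency suspension of filing deadlines (13 July 2023 to 18 November 2023), pushing the deadline to 24 February 2026.

24 February 2026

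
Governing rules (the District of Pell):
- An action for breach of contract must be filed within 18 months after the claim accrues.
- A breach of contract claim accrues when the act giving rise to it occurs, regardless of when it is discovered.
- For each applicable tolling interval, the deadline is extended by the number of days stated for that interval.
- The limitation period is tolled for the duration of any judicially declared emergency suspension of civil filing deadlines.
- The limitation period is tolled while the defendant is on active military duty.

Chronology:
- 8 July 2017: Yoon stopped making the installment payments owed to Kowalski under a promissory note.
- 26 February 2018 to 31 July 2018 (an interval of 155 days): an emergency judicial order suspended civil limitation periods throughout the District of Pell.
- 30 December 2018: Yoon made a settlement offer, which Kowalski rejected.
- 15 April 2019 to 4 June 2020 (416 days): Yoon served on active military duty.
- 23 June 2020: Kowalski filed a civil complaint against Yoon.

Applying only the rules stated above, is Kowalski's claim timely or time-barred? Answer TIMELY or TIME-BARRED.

TIMELY

The limitation period began to run on 8 July 2017.
18 months from 8 July 2017 is 8 January 2019.
Because the emergency suspension of filing deadlines ran from 26 February 2018 to 31 July 2018, the deadline is extended by 155 days to 12 June 2019.
Because the defendant's active military service ran from 15 April 2019 to 4 June 2020, the deadline is extended by 416 days to 1 August 2020.
None of the other events listed affects the running of the period under the stated rules.
Filing on 23 June 2020 beat the 1 August 2020 deadline — the action is timely.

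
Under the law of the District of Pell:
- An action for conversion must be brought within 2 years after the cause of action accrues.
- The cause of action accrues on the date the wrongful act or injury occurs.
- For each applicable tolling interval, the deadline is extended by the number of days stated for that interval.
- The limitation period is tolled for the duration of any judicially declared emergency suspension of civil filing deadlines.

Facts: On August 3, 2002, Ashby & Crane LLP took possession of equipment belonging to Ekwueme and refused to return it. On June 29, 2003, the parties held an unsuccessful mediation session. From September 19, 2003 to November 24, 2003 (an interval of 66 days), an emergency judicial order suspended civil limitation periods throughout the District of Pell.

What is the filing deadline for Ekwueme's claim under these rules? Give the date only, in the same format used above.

The claim accrued on August 3, 2002, when the wrongful act occurred.
2 years from August 3, 2002 is August 3, 2004.
The period was tolled for 66 days by the emergency suspension of filing deadlines (September 19, 2003 to November 24, 2003), pushing the deadline to October 8, 2004.
Nothing else in the chronology tolls or restarts the period.

October 8, 2004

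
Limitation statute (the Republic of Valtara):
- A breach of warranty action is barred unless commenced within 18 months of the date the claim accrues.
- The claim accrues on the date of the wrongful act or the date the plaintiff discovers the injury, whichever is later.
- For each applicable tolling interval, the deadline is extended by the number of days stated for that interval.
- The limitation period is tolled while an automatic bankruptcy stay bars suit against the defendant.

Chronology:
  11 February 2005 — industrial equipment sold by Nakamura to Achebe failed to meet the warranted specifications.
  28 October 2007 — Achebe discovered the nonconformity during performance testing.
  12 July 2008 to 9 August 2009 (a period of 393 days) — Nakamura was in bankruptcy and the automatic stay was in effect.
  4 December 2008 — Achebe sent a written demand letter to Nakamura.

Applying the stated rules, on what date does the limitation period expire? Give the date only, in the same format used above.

26 May 2010

Because discovery on 28 October 2007 post-dates the 11 February 2005 act, accrual under the later-of rule falls on 28 October 2007.
18 months from 28 October 2007 is 28 April 2009.
The period was tolled for 393 days by the automatic bankruptcy stay (12 July 2008 to 9 August 2009), pushing the deadline to 26 May 2010.
The other events in the timeline have no effect on the limitation period under the stated rules.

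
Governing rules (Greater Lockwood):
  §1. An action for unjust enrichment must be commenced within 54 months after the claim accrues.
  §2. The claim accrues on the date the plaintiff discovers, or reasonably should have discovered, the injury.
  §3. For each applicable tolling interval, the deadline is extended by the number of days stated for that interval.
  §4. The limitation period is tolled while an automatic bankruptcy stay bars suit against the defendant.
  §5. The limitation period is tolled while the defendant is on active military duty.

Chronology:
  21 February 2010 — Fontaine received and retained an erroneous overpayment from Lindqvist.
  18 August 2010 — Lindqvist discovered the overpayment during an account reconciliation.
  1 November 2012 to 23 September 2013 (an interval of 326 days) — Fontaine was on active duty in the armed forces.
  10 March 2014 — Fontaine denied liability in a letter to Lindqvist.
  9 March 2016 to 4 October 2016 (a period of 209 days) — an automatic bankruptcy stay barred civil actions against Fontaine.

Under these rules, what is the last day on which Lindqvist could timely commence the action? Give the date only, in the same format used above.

Accrual is tied to discovery, so the period began on 18 August 2010 rather than on 21 February 2010 when the act occurred.
Adding the 54 months base period to 18 August 2010 gives a deadline of 18 February 2015, before any tolling.
Because the defendant's active military service ran from 1 November 2012 to 23 September 2013, the deadline is extended by 326 days to 10 January 2016.
The automatic bankruptcy stay starting 9 March 2016 came too late — the period had run on 10 January 2016 — and so does not extend the deadline.
None of the other events listed affects the running of the period under the stated rules.

10 January 2016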